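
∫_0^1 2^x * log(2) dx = 1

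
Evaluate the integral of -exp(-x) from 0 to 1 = -1 + exp(-1)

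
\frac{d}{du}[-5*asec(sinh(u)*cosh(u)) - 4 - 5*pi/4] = -5*cosh(2*u)/(sqrt(1 - 8/(cosh(4*u) - 1))*sinh(u)^2*cosh(u)^2)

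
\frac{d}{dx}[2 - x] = -1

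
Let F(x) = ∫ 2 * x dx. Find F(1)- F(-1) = 0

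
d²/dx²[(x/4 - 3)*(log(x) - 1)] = (x + 12)/(4*x^2)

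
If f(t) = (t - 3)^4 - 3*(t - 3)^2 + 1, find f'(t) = 4*t^3 - 36*t^2 + 102*t - 90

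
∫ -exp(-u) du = exp(-u) + C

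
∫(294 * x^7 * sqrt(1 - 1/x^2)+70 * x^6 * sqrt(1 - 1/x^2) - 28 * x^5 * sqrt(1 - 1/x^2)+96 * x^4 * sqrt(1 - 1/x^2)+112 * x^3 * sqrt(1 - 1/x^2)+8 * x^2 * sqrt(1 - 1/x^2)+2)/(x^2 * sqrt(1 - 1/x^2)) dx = 49*x^6 + 14*x^5 - 7*x^4 + 32*x^3 + 56*x^2 + 8*x - 2*acsc(x) + C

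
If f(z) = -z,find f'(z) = -1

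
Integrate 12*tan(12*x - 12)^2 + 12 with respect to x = tan(12*x - 12) + C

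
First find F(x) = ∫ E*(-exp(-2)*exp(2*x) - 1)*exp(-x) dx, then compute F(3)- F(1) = -exp(2) + exp(-2)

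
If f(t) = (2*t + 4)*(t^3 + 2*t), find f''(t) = 24*t^2 + 24*t + 8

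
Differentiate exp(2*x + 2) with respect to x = 2*exp(2*x + 2)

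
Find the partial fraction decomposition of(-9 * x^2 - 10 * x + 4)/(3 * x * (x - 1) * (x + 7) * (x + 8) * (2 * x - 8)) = -41/(432*(x + 8)) + 367/(3696*(x + 7)) + 5/(432*(x - 1)) - 5/(264*(x - 4)) + 1/(336*x)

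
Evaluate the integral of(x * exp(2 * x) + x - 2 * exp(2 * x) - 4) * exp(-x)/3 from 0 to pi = (-1 + pi/3)*(-exp(-pi) + exp(pi))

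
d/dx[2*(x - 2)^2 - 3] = 4*x - 8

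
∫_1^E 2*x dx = -1 + exp(2)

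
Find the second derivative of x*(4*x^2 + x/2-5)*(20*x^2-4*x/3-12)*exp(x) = 80*x^5*exp(x) + 2414*x^4*exp(x)/3 + 4466*x^3*exp(x)/3 - 2506*x^2*exp(x)/3 - 2488*x*exp(x)/3 + 364*exp(x)/3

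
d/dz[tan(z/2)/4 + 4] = 1/(8*cos(z/2)^2)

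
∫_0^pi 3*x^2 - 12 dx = (-4 + pi)*(2 + pi)^2 + 16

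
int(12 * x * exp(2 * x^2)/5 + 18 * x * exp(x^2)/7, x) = 3*(7*exp(x^2) + 15)*exp(x^2)/35 + C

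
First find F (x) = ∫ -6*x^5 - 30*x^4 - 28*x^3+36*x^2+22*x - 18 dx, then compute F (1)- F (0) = -9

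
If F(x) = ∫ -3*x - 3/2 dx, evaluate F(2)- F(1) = -6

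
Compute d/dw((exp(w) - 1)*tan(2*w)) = exp(w)*tan(2*w) + 2*exp(w)/cos(2*w)^2 - 2/cos(2*w)^2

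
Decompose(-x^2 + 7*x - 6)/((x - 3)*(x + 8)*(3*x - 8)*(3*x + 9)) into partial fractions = -25/(272*(3*x - 8)) + 21/(880*(x + 8)) - 2/(85*(x + 3)) + 1/(33*(x - 3))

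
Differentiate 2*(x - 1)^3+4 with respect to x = 6*x^2 - 12*x + 6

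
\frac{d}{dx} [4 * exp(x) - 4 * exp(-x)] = (4*exp(2*x) + 4)*exp(-x)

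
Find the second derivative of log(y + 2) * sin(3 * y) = (-9*y^2*log(y + 2)*sin(3*y) - 36*y*log(y + 2)*sin(3*y) + 6*y*cos(3*y) - 36*log(y + 2)*sin(3*y) - sin(3*y) + 12*cos(3*y))/(y^2 + 4*y + 4)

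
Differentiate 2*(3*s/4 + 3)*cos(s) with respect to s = -3*s*sin(s)/2 - 6*sin(s) + 3*cos(s)/2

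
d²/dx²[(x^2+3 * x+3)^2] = 12*x^2 + 36*x + 30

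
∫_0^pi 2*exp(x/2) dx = -4 + 4*exp(pi/2)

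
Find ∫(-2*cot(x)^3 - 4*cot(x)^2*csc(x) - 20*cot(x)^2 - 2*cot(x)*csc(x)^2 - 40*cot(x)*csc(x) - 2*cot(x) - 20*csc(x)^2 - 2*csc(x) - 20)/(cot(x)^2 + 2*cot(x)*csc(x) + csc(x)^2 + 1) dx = -20*x + log((cot(x) + csc(x))^2 + 1) + C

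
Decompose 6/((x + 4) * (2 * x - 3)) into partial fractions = 12/(11*(2*x - 3)) - 6/(11*(x + 4))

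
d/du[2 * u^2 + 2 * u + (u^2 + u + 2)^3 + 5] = 6*u^5 + 15*u^4 + 36*u^3 + 39*u^2 + 40*u + 14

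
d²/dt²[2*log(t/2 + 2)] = -2/(t^2 + 8*t + 16)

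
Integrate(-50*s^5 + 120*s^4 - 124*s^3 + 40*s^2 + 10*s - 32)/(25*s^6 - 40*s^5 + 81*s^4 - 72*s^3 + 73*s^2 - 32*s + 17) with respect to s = -3*log(s^2 + 1) + log((5*s^2 - 4*s + 4)^2 + 1) + C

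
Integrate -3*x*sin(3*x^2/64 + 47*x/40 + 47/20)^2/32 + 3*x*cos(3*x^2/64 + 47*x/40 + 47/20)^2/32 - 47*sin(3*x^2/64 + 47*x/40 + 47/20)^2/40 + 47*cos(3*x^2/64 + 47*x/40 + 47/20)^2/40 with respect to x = sin((15*x^2 + 376*x + 752)/160)/2 + C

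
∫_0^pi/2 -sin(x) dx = -1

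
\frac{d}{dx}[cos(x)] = -sin(x)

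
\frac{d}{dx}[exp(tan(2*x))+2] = 2*exp(tan(2*x))/cos(2*x)^2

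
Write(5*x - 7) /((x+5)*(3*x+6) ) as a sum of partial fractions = 32/(9*(x + 5)) - 17/(9*(x + 2))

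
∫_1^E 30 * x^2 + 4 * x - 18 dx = -2 + (-4 + 5*E)*(-2 + 2*E + 2*exp(2))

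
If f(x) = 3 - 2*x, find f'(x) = -2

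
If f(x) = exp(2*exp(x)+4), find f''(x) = 2*exp(x + 2*exp(x) + 4) + 4*exp(2*x + 2*exp(x) + 4)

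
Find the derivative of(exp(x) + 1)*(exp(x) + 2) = 2*exp(2*x) + 3*exp(x)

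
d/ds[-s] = -1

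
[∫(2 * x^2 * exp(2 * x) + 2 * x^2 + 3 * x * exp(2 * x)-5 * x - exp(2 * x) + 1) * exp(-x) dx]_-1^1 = -4*exp(-1) + 4*E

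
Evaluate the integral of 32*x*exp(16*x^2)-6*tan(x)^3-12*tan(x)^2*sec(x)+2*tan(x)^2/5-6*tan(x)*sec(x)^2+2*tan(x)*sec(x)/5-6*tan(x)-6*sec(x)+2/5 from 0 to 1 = -3*(tan(1) + sec(1))^2 + 2*tan(1)/5 + 2*sec(1)/5 + 8/5 + exp(16)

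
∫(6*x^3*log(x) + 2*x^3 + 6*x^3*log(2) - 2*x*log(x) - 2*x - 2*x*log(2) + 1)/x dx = (2*x^3 - 2*x + 1)*log(2*x) + C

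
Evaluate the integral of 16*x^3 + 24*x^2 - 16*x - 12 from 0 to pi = -9 + (-3 + 2*pi + 2*pi^2)^2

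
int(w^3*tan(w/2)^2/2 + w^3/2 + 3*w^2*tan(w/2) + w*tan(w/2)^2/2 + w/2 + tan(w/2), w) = w*(w^2 + 1)*tan(w/2) + C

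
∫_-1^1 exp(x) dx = E - exp(-1)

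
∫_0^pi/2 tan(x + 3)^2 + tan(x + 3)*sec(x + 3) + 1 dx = -csc(3) - tan(3) - sec(3) - cot(3)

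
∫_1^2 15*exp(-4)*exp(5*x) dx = -3*E + 3*exp(6)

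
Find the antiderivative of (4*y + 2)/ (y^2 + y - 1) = 2*log(y^2 + y - 1) + C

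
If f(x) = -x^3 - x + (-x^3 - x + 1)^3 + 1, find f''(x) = -72*x^7 - 126*x^5 + 90*x^4 - 60*x^3 + 72*x^2 - 30*x + 6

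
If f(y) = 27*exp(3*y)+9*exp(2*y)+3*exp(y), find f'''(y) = 729*exp(3*y) + 72*exp(2*y) + 3*exp(y)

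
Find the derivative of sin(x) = cos(x)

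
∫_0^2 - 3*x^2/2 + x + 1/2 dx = -1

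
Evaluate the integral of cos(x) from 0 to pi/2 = 1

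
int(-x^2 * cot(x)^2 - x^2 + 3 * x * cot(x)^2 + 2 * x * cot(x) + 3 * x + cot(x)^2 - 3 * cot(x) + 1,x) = (x^2 - 3*x - 1)*cot(x) + C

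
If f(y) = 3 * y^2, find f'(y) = 6*y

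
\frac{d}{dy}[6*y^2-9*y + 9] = 12*y - 9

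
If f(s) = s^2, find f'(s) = 2*s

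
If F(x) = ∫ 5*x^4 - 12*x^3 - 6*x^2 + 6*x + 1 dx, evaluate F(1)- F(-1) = 0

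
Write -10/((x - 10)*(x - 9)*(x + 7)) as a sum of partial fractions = -5/(136*(x + 7)) + 5/(8*(x - 9)) - 10/(17*(x - 10))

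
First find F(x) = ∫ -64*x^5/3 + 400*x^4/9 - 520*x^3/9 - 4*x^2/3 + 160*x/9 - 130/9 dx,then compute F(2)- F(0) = -1540/9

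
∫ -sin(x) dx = cos(x) + C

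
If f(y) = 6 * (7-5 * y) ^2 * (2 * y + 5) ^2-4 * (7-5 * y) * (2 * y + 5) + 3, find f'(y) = 2400*y^3 + 3960*y^2 - 6868*y - 4576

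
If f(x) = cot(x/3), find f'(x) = -1/(3*sin(x/3)^2)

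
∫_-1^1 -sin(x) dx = 0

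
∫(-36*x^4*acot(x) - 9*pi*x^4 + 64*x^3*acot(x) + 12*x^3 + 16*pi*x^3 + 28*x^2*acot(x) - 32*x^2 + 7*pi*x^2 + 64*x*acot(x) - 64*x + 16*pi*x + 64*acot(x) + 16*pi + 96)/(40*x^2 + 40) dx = -(4*acot(x) + pi)*(3*x^3 - 8*x^2 - 16*x + 24)/40 + C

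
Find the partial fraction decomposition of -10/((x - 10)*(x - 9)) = 10/(x - 9) - 10/(x - 10)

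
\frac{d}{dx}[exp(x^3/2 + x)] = 3*x^2*exp(x^3/2 + x)/2 + exp(x^3/2 + x)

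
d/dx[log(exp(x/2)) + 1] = 1/2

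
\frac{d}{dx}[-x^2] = -2*x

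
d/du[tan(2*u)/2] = cos(2*u)^(-2)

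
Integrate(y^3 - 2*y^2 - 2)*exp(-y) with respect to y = -y*(y^2 + y + 2)*exp(-y) + C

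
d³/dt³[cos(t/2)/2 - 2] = sin(t/2)/16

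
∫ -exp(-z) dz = exp(-z) + C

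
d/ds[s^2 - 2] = 2*s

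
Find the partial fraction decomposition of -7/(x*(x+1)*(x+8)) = -1/(8*(x + 8)) + 1/(x + 1) - 7/(8*x)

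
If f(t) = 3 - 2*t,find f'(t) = -2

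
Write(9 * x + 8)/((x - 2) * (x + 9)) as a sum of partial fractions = 73/(11*(x + 9)) + 26/(11*(x - 2))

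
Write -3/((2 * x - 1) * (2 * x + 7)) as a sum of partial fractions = 3/(8*(2*x + 7)) - 3/(8*(2*x - 1))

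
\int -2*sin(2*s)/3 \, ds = cos(2*s)/3 + C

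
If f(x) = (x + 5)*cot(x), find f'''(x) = -6*x*cot(x)^4 - 8*x*cot(x)^2 - 2*x - 30*cot(x)^4 + 6*cot(x)^3 - 40*cot(x)^2 + 6*cot(x) - 10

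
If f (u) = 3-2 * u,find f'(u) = -2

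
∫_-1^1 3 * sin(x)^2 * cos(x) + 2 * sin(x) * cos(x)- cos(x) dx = -2*sin(1)*cos(1)^2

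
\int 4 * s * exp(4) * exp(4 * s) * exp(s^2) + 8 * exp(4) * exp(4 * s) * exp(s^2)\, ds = 2*exp((s + 2)^2) + C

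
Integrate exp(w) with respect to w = exp(w) + C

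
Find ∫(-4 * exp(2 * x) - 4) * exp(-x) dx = -8*sinh(x) + C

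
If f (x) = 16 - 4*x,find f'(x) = -4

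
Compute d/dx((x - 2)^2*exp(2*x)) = 2*x^2*exp(2*x) - 6*x*exp(2*x) + 4*exp(2*x)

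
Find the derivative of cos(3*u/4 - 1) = -3*sin(3*u/4 - 1)/4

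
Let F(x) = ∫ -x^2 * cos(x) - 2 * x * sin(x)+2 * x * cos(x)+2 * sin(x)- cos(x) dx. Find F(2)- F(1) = -sin(2)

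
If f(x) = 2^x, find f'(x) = 2^x*log(2)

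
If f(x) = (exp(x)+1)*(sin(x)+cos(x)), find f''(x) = sqrt(2)*(2*exp(x)*cos(x + pi/4) - sin(x + pi/4))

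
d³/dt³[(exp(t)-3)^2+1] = 8*exp(2*t) - 6*exp(t)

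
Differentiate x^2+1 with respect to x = 2*x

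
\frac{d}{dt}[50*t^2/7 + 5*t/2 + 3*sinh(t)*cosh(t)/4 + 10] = 100*t/7 + 3*cosh(2*t)/4 + 5/2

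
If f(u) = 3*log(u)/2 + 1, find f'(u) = 3/(2*u)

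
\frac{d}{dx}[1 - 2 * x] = -2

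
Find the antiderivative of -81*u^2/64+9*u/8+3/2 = -27*u^3/64 + 9*u^2/16 + 3*u/2 + C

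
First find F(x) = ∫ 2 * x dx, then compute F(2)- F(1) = 3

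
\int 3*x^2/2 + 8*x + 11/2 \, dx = x^3/2 + 4*x^2 + 11*x/2 + C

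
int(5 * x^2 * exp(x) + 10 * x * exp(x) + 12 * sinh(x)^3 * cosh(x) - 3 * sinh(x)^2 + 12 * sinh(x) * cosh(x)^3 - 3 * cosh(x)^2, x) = 5*x^2*exp(x) - 3*sinh(2*x)/2 + 3*cosh(4*x)/4 + C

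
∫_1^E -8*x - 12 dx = -12*E - 4*exp(2) + 16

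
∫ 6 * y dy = 3*y^2 + C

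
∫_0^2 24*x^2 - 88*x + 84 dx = 56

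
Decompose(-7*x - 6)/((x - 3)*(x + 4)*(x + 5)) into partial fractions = 29/(8*(x + 5)) - 22/(7*(x + 4)) - 27/(56*(x - 3))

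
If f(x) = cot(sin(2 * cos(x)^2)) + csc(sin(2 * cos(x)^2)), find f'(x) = 4*sin(x)*cos(x)*cos(2*cos(x)^2)*cot(sin(2*cos(x)^2))^2 + 4*sin(x)*cos(x)*cos(2*cos(x)^2)*cot(sin(2*cos(x)^2))*csc(sin(2*cos(x)^2)) + 4*sin(x)*cos(x)*cos(2*cos(x)^2)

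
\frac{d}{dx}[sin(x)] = cos(x)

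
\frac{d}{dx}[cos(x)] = -sin(x)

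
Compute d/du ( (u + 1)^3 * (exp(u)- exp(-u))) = (u^3*exp(2*u) + u^3 + 6*u^2*exp(2*u) + 9*u*exp(2*u) - 3*u + 4*exp(2*u) - 2)*exp(-u)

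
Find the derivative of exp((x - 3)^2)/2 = x*exp(x^2 - 6*x + 9) - 3*exp(x^2 - 6*x + 9)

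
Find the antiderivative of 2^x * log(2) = 2^x + C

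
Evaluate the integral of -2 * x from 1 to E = 1 - exp(2)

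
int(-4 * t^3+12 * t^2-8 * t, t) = -t^4 + 4*t^3 - 4*t^2 + C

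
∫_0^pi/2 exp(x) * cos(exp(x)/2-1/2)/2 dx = -sin((1 - exp(pi/2))/2)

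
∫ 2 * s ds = s^2 + C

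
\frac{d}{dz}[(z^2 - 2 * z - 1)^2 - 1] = 4*z^3 - 12*z^2 + 4*z + 4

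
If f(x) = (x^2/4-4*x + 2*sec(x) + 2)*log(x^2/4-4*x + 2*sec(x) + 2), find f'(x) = x*log(x^2/4 - 4*x + 2*sec(x) + 2)/2 + x/2 + 2*log(x^2/4 - 4*x + 2*sec(x) + 2)*tan(x)*sec(x) - 4*log(x^2/4 - 4*x + 2*sec(x) + 2) + 2*tan(x)*sec(x) - 4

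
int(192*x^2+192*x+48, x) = 64*x^3 + 96*x^2 + 48*x + C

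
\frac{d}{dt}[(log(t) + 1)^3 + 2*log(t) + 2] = (3*log(t)^2 + 6*log(t) + 5)/t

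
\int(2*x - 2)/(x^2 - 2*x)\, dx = log(x*(x - 2)) + C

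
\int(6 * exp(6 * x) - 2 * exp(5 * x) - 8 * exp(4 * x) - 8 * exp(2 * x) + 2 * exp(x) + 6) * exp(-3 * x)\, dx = -4*(-4*sinh(x)^2 + sinh(x) + 1)*sinh(x) + C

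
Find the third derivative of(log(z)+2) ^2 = (4*log(z) + 2)/z^3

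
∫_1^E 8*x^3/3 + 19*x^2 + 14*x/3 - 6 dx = -10/3 + (E/3 + 3)*(-2*E + exp(2) + 2*exp(3))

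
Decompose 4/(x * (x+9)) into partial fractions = -4/(9*(x + 9)) + 4/(9*x)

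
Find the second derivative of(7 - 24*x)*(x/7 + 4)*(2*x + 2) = -288*x/7 - 2756/7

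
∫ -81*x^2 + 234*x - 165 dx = -27*x^3 + 117*x^2 - 165*x + C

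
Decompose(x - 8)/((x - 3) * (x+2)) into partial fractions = 2/(x + 2) - 1/(x - 3)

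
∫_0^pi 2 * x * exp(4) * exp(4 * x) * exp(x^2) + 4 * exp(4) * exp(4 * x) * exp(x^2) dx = -exp(4) + exp((2 + pi)^2)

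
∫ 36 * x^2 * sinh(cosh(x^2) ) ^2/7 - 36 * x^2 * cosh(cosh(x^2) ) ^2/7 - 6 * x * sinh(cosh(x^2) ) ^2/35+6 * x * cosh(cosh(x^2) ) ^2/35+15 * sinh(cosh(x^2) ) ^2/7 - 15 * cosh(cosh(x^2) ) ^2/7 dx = -12*x^3/7 + 3*x^2/35 - 15*x/7 + C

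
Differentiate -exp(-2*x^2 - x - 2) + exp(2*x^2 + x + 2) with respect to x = (4*x*exp(4*x^2 + 2*x + 4) + 4*x + exp(4*x^2 + 2*x + 4) + 1)*exp(-2*x^2 - x - 2)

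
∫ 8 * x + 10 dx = 4*x^2 + 10*x + C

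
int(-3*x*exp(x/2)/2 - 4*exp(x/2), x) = (-3*x - 2)*exp(x/2) + C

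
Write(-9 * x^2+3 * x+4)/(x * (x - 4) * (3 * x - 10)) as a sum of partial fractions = 387/(10*(3*x - 10)) - 16/(x - 4) + 1/(10*x)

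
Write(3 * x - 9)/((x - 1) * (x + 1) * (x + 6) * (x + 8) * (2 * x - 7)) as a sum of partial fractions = 8/(6555*(2*x - 7)) - 11/(966*(x + 8)) + 27/(1330*(x + 6)) - 2/(105*(x + 1)) + 1/(105*(x - 1))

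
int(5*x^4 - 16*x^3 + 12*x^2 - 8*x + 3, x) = x^5 - 4*x^4 + 4*x^3 - 4*x^2 + 3*x + C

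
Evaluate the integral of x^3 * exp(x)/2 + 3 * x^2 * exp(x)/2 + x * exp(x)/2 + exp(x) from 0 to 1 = -1/2 + 3*E/2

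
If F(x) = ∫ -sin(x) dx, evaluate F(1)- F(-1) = 0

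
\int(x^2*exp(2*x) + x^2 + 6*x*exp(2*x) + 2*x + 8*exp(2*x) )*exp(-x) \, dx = 2*(x + 2)^2*sinh(x) + C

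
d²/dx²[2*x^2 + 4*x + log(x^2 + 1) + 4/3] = (4*x^4 + 6*x^2 + 6)/(x^4 + 2*x^2 + 1)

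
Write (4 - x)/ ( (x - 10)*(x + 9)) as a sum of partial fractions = -13/(19*(x + 9)) - 6/(19*(x - 10))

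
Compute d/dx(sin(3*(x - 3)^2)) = 6*(x - 3)*cos(3*(x^2 - 6*x + 9))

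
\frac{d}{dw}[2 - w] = -1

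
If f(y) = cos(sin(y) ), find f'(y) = -sin(sin(y))*cos(y)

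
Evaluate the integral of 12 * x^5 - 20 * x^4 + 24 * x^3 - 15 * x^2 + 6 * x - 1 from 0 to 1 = 1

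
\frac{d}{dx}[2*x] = 2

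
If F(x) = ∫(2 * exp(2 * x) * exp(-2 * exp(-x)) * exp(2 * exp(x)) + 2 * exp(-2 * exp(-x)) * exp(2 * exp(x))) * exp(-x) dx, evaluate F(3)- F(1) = -exp(-2*exp(-1) + 2*E) + exp(-2*exp(-3) + 2*exp(3))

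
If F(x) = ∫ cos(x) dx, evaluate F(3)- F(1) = -sin(1) + sin(3)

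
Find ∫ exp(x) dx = exp(x) + C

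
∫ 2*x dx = x^2 + C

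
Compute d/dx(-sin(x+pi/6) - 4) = -cos(x + pi/6)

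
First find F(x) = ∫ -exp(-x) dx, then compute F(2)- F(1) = -exp(-1) + exp(-2)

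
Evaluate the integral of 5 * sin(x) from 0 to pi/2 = 5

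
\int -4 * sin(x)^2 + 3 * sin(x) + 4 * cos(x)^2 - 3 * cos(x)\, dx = 2*sin(2*x) - 3*sqrt(2)*sin(x + pi/4) + C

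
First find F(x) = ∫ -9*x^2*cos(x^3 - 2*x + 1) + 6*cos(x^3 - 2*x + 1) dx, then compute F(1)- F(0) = 3*sin(1)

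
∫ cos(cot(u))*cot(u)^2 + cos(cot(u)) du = -sin(cot(u)) + C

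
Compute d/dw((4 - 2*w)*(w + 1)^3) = -8*w^3 - 6*w^2 + 12*w + 10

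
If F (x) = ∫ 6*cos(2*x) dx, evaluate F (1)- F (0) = 3*sin(2)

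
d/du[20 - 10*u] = -10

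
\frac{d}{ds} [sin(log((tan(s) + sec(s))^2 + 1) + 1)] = (tan(s) + 1/cos(s))*cos(log((sin(s) + 1)/cos(s)^2) + log(2) + 1)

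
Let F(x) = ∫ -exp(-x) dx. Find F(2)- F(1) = -exp(-1) + exp(-2)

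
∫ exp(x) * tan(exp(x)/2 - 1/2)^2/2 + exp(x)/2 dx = tan(exp(x)/2 - 1/2) + C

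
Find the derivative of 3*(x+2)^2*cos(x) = -3*x^2*sin(x) - 12*x*sin(x) + 6*x*cos(x) - 12*sin(x) + 12*cos(x)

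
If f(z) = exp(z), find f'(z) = exp(z)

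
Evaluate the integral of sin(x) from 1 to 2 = -cos(2) + cos(1)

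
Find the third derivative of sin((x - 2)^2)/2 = -4*x^3*cos(x^2 - 4*x + 4) + 24*x^2*cos(x^2 - 4*x + 4) - 6*x*sin(x^2 - 4*x + 4) - 48*x*cos(x^2 - 4*x + 4) + 12*sin(x^2 - 4*x + 4) + 32*cos(x^2 - 4*x + 4)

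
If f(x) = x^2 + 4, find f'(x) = 2*x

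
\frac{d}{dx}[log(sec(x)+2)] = tan(x)*sec(x)/(sec(x) + 2)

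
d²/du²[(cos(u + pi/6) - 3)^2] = sqrt(3)*sin(2*u) - cos(2*u) + 6*cos(u + pi/6)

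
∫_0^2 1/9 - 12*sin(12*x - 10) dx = cos(14) + 2/9 - cos(10)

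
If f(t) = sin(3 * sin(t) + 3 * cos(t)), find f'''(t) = 6*(9*sqrt(2)*sin(t)*cos(t)*cos(3*sqrt(2)*sin(t + pi/4)) + 9*sin(3*sqrt(2)*sin(t + pi/4))*sin(t + pi/4) - 5*sqrt(2)*cos(3*sqrt(2)*sin(t + pi/4)))*cos(t + pi/4)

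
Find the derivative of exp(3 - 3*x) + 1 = -3*exp(3 - 3*x)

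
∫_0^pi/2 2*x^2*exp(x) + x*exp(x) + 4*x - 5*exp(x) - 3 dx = (1 + exp(pi/2))*(-3*pi/2 - 2 + pi^2/2) + 4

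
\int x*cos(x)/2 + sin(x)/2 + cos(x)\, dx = (x/2 + 1)*sin(x) + C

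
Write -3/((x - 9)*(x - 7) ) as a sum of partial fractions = 3/(2*(x - 7)) - 3/(2*(x - 9))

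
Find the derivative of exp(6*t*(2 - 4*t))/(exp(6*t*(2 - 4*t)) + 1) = (-48*t*exp(24*t^2 - 12*t) + 12*exp(24*t^2 - 12*t))/(1 + 2*exp(-12*t)*exp(24*t^2) + exp(-24*t)*exp(48*t^2))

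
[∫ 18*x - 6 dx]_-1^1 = -12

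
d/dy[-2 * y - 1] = -2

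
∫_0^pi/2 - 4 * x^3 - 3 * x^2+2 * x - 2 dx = (pi/2 + 2)*(-pi^3/8 - pi/2 + pi^2/4)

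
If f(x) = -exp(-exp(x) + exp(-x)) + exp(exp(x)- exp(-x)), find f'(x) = (exp(2*x) + exp(2*exp(x) - 2*exp(-x)) + exp(2*x + 2*exp(x) - 2*exp(-x)) + 1)*exp(-x - exp(x) + exp(-x))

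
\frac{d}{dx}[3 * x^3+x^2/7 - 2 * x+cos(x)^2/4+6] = 9*x^2 + 2*x/7 - sin(2*x)/4 - 2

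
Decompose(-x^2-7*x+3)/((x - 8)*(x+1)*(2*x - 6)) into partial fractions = 1/(8*(x + 1)) + 27/(40*(x - 3)) - 13/(10*(x - 8))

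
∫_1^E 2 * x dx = -1 + exp(2)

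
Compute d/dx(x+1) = 1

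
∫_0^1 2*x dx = 1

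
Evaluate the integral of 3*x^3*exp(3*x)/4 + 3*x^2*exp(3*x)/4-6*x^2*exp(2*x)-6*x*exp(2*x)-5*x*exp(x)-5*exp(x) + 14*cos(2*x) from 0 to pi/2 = -3*pi^2*exp(pi)/4 - 5*pi*exp(pi/2)/2 + pi^3*exp(3*pi/2)/32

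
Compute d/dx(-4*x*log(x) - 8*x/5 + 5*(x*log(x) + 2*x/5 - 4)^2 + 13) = 10*x*log(x)^2 + 18*x*log(x) + 28*x/5 - 44*log(x) - 308/5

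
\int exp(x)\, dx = exp(x) + C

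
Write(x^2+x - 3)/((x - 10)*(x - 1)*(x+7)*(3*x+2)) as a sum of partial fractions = -87/(3040*(3*x + 2)) - 39/(2584*(x + 7)) + 1/(360*(x - 1)) + 107/(4896*(x - 10))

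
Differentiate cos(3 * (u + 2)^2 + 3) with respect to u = -6*(u + 2)*sin(3*u^2 + 12*u + 15)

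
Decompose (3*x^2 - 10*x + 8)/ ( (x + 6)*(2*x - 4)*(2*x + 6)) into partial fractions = 11/(6*(x + 6)) - 13/(12*(x + 3))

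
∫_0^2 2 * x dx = 4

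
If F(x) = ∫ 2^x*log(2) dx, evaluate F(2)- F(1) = 2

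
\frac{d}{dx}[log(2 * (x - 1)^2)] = 2/(x - 1)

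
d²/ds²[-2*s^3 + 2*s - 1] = -12*s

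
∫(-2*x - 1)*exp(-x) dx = (2*x + 3)*exp(-x) + C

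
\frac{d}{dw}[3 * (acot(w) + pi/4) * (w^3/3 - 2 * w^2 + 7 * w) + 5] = (12*w^4*acot(w) + 3*pi*w^4 - 48*w^3*acot(w) - 12*pi*w^3 - 4*w^3 + 96*w^2*acot(w) + 24*w^2 + 24*pi*w^2 - 48*w*acot(w) - 84*w - 12*pi*w + 84*acot(w) + 21*pi)/(4*w^2 + 4)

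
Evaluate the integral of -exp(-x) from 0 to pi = -1 + exp(-pi)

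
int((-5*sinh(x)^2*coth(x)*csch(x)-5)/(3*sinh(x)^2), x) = 5/(3*tanh(x)) + 5/(3*sinh(x)) + C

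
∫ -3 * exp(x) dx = -3*exp(x) + C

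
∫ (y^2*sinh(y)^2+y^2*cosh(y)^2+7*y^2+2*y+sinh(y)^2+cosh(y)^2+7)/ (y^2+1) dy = 7*y + log(y^2 + 1) + sinh(2*y)/2 + C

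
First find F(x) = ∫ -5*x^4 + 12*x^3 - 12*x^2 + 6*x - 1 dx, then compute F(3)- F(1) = -84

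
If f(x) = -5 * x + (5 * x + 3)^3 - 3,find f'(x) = 375*x^2 + 450*x + 130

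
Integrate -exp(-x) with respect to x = exp(-x) + C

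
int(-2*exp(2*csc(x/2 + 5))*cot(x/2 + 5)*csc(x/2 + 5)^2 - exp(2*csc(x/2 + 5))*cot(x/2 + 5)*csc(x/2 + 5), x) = 2*exp(2*csc(x/2 + 5))*csc(x/2 + 5) + C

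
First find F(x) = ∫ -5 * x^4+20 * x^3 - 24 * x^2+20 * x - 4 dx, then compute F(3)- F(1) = 22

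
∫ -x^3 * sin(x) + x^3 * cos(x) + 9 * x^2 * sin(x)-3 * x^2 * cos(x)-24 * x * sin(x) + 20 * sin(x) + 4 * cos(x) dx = sqrt(2)*(x - 2)^3*sin(x + pi/4) + C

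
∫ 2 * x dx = x^2 + C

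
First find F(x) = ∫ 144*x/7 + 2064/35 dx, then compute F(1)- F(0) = 2424/35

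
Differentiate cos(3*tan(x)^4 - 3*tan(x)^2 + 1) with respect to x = 6*(-2*tan(x)^4 - tan(x)^2 + 1)*sin(3*tan(x)^4 - 3*tan(x)^2 + 1)*tan(x)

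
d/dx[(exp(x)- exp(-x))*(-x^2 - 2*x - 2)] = (-x^2*exp(2*x) - x^2 - 4*x*exp(2*x) - 4*exp(2*x))*exp(-x)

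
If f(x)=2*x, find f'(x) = 2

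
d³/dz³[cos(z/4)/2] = sin(z/4)/128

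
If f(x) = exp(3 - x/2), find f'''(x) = -exp(3 - x/2)/8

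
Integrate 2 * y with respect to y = y^2 + C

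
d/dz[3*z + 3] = 3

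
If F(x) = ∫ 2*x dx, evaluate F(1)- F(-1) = 0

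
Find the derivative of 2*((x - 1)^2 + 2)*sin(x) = 2*x^2*cos(x) + 4*x*sin(x) - 4*x*cos(x) - 4*sin(x) + 6*cos(x)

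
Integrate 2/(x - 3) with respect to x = log(2*(x - 3)^2) + C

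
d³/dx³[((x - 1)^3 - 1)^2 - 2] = 120*x^3 - 360*x^2 + 360*x - 132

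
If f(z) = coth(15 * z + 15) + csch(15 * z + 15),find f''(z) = 225*(cosh(15*z + 15) + 1)^2/sinh(15*z + 15)^3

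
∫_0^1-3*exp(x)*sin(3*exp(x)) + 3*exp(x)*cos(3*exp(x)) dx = cos(3*E) - sin(3) + sin(3*E) - cos(3)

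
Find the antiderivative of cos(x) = sin(x) + C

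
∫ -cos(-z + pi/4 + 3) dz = cos(z - 3 + pi/4) + C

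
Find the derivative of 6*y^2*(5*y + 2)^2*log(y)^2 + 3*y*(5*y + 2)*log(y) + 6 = 600*y^3*log(y)^2 + 300*y^3*log(y) + 360*y^2*log(y)^2 + 240*y^2*log(y) + 48*y*log(y)^2 + 78*y*log(y) + 15*y + 6*log(y) + 6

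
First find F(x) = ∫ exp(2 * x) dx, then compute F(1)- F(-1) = -exp(-2)/2 + exp(2)/2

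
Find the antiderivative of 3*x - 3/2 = 3*x^2/2 - 3*x/2 + C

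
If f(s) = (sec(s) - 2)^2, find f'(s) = 2*(-2 + 1/cos(s))*sin(s)/cos(s)^2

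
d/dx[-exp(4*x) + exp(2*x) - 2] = -4*exp(4*x) + 2*exp(2*x)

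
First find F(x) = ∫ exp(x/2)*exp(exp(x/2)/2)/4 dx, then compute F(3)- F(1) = -exp(exp(1/2)/2) + exp(exp(3/2)/2)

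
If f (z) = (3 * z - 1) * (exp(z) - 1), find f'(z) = 3*z*exp(z) + 2*exp(z) - 3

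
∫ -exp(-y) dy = exp(-y) + C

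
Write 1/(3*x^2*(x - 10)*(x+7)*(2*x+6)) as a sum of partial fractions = 1/(19992*(x + 7)) - 1/(2808*(x + 3)) + 1/(132600*(x - 10)) + 79/(264600*x) - 1/(1260*x^2)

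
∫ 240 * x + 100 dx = 120*x^2 + 100*x + C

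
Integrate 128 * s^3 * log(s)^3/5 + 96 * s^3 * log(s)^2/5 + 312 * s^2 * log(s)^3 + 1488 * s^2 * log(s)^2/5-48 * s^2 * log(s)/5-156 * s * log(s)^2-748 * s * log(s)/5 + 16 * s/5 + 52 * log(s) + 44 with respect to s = 2*(4*s + 65)*(4*s^3*log(s)^3 - 3*s^2*log(s)^2 + 2*s*log(s) - 5)/5 + C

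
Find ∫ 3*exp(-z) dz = -3*exp(-z) + C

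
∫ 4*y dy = 2*y^2 + C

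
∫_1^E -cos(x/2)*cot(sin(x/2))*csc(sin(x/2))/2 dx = -csc(sin(1/2)) + csc(sin(E/2))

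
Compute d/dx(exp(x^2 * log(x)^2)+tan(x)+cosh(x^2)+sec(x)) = 2*x*exp(x^2*log(x)^2)*log(x)^2 + 2*x*exp(x^2*log(x)^2)*log(x) + 2*x*sinh(x^2) + tan(x)^2 + tan(x)*sec(x) + 1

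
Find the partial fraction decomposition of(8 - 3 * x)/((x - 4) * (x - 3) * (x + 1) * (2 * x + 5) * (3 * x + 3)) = 248/(3861*(2*x + 5)) - 323/(10800*(x + 1)) + 11/(180*(x + 1)^2) + 1/(528*(x - 3)) - 4/(975*(x - 4))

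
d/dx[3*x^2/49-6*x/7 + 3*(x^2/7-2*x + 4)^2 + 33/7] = 12*x^3/49 - 36*x^2/7 + 1518*x/49 - 342/7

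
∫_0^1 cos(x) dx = sin(1)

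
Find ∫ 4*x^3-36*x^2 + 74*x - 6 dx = x^4 - 12*x^3 + 37*x^2 - 6*x + C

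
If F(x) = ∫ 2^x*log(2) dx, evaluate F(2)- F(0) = 3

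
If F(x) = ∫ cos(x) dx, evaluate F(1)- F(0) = sin(1)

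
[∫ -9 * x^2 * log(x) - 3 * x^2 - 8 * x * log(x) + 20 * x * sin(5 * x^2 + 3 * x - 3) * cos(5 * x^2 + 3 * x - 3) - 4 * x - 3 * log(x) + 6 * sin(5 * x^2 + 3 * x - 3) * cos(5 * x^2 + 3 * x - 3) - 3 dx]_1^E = E*(-3*exp(2) - 4*E - 3) - sin(5)^2 + sin(-3 + 3*E + 5*exp(2))^2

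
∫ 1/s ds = log(-9*s) + C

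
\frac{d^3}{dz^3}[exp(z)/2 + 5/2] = exp(z)/2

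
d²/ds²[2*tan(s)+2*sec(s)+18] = 4*sin(s)/cos(s)^3 - 2/cos(s) + 4/cos(s)^3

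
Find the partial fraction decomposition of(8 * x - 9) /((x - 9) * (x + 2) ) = 25/(11*(x + 2)) + 63/(11*(x - 9))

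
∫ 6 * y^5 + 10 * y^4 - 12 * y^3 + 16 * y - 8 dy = y^6 + 2*y^5 - 3*y^4 + 8*y^2 - 8*y + C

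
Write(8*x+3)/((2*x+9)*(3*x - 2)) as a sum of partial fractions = 25/(31*(3*x - 2)) + 66/(31*(2*x + 9))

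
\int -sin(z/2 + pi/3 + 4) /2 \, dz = cos(z/2 + pi/3 + 4) + C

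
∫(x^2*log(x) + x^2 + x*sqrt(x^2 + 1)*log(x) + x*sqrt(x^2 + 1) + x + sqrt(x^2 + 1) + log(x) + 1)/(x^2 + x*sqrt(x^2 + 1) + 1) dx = x*log(x) + log(x + sqrt(x^2 + 1)) + C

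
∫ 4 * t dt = 2*t^2 + C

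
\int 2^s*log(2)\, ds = 2^s + C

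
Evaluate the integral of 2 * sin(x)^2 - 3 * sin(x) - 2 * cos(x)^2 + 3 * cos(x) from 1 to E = -3*sqrt(2)*sin(pi/4 + 1) + 3*sqrt(2)*sin(pi/4 + E) - sin(2*E) + sin(2)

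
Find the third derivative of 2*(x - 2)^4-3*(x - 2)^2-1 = 48*x - 96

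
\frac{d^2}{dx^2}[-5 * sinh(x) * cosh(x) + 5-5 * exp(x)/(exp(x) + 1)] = -5*(2*exp(3*x)*sinh(2*x) + 6*exp(2*x)*sinh(2*x) - exp(2*x) + 6*exp(x)*sinh(2*x) + exp(x) + 2*sinh(2*x))/(exp(3*x) + 3*exp(2*x) + 3*exp(x) + 1)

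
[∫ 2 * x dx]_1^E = -1 + exp(2)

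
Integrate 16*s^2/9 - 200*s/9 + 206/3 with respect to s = 16*s^3/27 - 100*s^2/9 + 206*s/3 + C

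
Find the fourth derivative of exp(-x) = exp(-x)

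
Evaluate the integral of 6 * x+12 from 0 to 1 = 15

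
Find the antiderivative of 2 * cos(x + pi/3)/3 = 2*sin(x + pi/3)/3 + C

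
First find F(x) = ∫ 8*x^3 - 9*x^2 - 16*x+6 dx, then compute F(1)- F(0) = -3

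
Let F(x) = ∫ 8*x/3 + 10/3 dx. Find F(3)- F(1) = 52/3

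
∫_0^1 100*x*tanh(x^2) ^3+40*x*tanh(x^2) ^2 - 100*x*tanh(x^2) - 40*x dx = -20*tanh(1) - 25*tanh(1)^2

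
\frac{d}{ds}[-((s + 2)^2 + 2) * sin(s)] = -s^2*cos(s) - 2*s*sin(s) - 4*s*cos(s) - 4*sin(s) - 6*cos(s)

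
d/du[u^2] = 2*u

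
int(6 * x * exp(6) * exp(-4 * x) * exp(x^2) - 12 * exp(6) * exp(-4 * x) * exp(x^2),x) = 3*exp((x - 2)^2 + 2) + C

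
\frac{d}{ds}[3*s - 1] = 3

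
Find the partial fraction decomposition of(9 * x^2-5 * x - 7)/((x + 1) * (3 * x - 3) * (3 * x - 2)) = 19/(5*(3*x - 2)) + 7/(30*(x + 1)) - 1/(2*(x - 1))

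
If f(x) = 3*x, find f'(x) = 3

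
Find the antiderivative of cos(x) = sin(x) + C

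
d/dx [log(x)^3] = 3*log(x)^2/x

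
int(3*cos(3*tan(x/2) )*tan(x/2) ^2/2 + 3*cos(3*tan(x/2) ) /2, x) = sin(3*tan(x/2)) + C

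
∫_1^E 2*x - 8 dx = -9 + (4 - E)^2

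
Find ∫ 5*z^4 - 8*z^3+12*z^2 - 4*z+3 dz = z^5 - 2*z^4 + 4*z^3 - 2*z^2 + 3*z + C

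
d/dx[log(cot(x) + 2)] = -1/((cot(x) + 2)*sin(x)^2)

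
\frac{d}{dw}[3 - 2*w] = -2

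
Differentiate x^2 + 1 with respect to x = 2*x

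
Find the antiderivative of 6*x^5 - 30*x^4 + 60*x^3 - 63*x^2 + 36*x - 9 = x^6 - 6*x^5 + 15*x^4 - 21*x^3 + 18*x^2 - 9*x + C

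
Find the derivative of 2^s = 2^s*log(2)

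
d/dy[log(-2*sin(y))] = 1/tan(y)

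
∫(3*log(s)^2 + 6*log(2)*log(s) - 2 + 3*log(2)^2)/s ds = (log(2*s)^2 - 2)*log(2*s) + C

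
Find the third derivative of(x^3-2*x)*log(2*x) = (6*x^2*log(x) + 6*x^2*log(2) + 11*x^2 + 2)/x^2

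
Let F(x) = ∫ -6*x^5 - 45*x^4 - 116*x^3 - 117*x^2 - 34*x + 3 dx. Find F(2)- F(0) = -1190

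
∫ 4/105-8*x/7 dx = -4*x^2/7 + 4*x/105 + C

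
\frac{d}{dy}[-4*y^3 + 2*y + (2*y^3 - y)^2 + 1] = 24*y^5 - 16*y^3 - 12*y^2 + 2*y + 2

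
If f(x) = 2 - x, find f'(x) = -1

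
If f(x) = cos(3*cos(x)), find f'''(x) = -3*(9*sin(x)^2*sin(3*cos(x)) + sin(3*cos(x)) + 9*cos(x)*cos(3*cos(x)))*sin(x)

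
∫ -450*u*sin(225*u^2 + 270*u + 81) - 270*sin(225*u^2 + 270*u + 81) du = cos(9*(5*u + 3)^2) + C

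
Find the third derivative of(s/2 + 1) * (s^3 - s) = 12*s + 6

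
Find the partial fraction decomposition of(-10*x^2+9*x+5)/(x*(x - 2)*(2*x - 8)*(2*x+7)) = 596/(1155*(2*x + 7)) + 17/(88*(x - 2)) - 119/(240*(x - 4)) + 5/(112*x)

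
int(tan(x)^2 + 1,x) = tan(x) + C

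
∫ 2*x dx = x^2 + C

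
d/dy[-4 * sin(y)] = -4*cos(y)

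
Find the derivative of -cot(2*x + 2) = 2/sin(2*x + 2)^2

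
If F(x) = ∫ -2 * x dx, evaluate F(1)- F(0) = -1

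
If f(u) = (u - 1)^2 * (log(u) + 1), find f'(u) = (2*u^2*log(u) + 3*u^2 - 2*u*log(u) - 4*u + 1)/u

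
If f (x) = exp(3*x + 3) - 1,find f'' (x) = 9*exp(3*x + 3)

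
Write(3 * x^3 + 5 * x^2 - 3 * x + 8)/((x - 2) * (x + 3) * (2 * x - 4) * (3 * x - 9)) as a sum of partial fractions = 19/(900*(x + 3)) - 449/(150*(x - 2)) - 23/(15*(x - 2)^2) + 125/(36*(x - 3))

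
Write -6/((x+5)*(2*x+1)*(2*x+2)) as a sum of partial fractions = -4/(3*(2*x + 1)) - 1/(12*(x + 5)) + 3/(4*(x + 1))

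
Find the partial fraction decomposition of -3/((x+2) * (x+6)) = 3/(4*(x + 6)) - 3/(4*(x + 2))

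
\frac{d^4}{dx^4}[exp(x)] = exp(x)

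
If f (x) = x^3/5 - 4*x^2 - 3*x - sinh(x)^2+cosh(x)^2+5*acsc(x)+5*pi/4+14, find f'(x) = (3*x^4*sqrt(1 - 1/x^2) - 40*x^3*sqrt(1 - 1/x^2) - 15*x^2*sqrt(1 - 1/x^2) - 25)/(5*x^2*sqrt(1 - 1/x^2))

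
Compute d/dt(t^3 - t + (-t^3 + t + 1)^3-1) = -9*t^8 + 21*t^6 + 18*t^5 - 15*t^4 - 24*t^3 - 3*t^2 + 6*t + 2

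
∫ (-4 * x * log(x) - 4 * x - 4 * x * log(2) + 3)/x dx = -(4*x - 3)*log(2*x) + C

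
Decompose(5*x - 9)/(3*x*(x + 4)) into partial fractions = 29/(12*(x + 4)) - 3/(4*x)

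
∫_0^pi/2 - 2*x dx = -pi^2/4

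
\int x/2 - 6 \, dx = x^2/4 - 6*x + C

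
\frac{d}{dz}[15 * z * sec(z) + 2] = 15*z*tan(z)*sec(z) + 15*sec(z)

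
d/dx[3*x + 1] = 3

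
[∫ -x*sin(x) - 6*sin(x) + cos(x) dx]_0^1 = -6 + 7*cos(1)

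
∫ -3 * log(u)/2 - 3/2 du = -3*u*log(u)/2 + C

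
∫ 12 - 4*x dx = -2*x^2 + 12*x + C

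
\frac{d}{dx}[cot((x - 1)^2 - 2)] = 2*(1 - x)/sin(-x^2 + 2*x + 1)^2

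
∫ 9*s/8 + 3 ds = 9*s^2/16 + 3*s + C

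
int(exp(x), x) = exp(x) + C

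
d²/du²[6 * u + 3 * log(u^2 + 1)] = (6 - 6*u^2)/(u^4 + 2*u^2 + 1)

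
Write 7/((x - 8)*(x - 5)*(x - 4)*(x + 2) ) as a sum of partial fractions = -1/(60*(x + 2)) + 7/(24*(x - 4)) - 1/(3*(x - 5)) + 7/(120*(x - 8))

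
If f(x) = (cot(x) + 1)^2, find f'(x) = -2*(1 + cos(x)/sin(x))/sin(x)^2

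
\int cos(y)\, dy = sin(y) + C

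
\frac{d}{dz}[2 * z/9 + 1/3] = 2/9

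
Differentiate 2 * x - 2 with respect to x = 2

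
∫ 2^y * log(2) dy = 2^y + C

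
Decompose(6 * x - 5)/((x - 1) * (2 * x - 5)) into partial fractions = 20/(3*(2*x - 5)) - 1/(3*(x - 1))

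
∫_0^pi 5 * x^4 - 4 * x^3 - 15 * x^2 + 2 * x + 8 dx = -4 + (-2 + pi)^2*(1 + pi)^3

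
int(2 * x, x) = x^2 + C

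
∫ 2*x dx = x^2 + C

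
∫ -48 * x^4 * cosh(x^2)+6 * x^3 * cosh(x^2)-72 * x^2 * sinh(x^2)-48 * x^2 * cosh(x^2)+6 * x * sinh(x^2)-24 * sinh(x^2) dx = -3*x*(8*x^2 - x + 8)*sinh(x^2) + C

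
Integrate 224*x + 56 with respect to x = 112*x^2 + 56*x + C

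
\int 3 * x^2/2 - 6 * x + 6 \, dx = x^3/2 - 3*x^2 + 6*x + C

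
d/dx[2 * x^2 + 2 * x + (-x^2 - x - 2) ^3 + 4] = -6*x^5 - 15*x^4 - 36*x^3 - 39*x^2 - 32*x - 10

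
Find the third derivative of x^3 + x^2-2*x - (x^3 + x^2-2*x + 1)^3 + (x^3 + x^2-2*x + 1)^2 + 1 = -504*x^6 - 1008*x^5 + 630*x^4 + 1080*x^3 - 600*x^2 - 144*x + 96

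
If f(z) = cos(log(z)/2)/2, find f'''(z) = (-7*sin(log(z)/2) + 6*cos(log(z)/2))/(16*z^3)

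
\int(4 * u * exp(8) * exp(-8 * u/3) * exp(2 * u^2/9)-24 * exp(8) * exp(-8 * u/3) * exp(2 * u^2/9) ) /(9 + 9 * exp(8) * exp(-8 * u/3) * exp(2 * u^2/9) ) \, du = log(exp(2*(u - 6)^2/9) + 1) + C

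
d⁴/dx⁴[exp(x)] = exp(x)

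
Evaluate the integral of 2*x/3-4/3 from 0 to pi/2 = -4/3 + (-2 + pi/2)^2/3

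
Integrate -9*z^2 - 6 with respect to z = -3*z^3 - 6*z + C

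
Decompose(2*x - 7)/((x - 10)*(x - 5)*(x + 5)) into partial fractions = -17/(150*(x + 5)) - 3/(50*(x - 5)) + 13/(75*(x - 10))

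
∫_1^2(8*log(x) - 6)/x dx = -6*log(2) + 4*log(2)^2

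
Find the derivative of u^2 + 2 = 2*u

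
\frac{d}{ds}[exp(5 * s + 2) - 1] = 5*exp(5*s + 2)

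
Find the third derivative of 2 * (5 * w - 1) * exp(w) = 10*w*exp(w) + 28*exp(w)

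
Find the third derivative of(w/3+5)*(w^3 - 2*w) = 8*w + 30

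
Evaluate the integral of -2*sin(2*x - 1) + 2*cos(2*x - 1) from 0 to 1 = 2*sin(1)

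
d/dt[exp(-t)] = -exp(-t)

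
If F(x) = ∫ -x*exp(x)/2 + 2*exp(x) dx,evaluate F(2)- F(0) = -5/2 + 3*exp(2)/2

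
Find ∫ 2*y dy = y^2 + C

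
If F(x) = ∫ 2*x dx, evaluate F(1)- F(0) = 1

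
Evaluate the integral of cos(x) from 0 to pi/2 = 1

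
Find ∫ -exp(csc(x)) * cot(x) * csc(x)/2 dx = exp(csc(x))/2 + C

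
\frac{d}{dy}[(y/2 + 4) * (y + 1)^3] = 2*y^3 + 33*y^2/2 + 27*y + 25/2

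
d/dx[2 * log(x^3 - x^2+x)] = (6*x^2 - 4*x + 2)/(x^3 - x^2 + x)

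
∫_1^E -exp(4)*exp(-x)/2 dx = -exp(3)/2 + exp(4 - E)/2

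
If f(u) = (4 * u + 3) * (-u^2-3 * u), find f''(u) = -24*u - 30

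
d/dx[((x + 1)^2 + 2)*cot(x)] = -x^2/sin(x)^2 + 2*x/tan(x) - 2*x/sin(x)^2 + 2/tan(x) - 3/sin(x)^2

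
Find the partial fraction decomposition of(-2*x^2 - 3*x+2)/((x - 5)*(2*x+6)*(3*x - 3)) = -7/(192*(x + 3)) + 1/(32*(x - 1)) - 21/(64*(x - 5))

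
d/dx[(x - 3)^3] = 3*x^2 - 18*x + 27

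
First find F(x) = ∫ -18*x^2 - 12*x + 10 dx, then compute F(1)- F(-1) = 8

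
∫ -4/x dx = -4*log(x) + C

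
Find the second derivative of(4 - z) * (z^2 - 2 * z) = 12 - 6*z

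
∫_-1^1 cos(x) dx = 2*sin(1)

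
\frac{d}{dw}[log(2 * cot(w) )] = -2/sin(2*w)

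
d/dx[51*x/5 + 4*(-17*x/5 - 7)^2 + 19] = 2312*x/25 + 1003/5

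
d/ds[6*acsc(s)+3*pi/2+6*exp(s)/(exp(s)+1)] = (6*s^2*sqrt(1 - 1/s^2)*exp(s) - 6*exp(2*s) - 12*exp(s) - 6)/(s^2*sqrt(1 - 1/s^2)*exp(2*s) + 2*s^2*sqrt(1 - 1/s^2)*exp(s) + s^2*sqrt(1 - 1/s^2))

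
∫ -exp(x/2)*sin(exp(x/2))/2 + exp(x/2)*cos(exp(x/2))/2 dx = sqrt(2)*sin(exp(x/2) + pi/4) + C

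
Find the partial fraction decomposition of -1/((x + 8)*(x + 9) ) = 1/(x + 9) - 1/(x + 8)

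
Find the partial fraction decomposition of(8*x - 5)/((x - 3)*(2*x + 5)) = 50/(11*(2*x + 5)) + 19/(11*(x - 3))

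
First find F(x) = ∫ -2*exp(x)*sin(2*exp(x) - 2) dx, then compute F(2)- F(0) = -1 + cos(2 - 2*exp(2))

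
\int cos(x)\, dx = sin(x) + C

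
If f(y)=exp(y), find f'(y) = exp(y)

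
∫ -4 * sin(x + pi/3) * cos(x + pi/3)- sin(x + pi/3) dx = (2*cos(x + pi/3) + 1)*cos(x + pi/3) + C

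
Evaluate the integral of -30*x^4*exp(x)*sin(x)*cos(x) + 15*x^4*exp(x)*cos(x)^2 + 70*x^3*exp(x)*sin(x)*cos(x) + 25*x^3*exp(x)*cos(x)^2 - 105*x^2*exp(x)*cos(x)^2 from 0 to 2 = -40*exp(2)*cos(2)^2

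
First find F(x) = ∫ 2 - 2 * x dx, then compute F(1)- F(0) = 1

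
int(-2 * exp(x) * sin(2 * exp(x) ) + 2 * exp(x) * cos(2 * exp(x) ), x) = sqrt(2)*sin(2*exp(x) + pi/4) + C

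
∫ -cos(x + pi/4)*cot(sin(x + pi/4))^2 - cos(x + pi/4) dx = cot(sin(x + pi/4)) + C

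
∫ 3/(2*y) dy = 3*log(y)/2 + C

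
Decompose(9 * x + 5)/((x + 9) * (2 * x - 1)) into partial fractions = 1/(2*x - 1) + 4/(x + 9)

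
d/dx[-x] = -1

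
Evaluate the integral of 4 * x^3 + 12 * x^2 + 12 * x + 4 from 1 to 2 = 65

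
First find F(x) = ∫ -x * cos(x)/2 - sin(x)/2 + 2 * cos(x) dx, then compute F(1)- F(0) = 3*sin(1)/2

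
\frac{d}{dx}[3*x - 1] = 3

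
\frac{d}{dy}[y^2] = 2*y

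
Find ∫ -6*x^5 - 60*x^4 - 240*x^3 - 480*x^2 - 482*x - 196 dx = -x^6 - 12*x^5 - 60*x^4 - 160*x^3 - 241*x^2 - 196*x + C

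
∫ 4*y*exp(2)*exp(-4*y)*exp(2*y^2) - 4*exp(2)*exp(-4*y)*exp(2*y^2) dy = exp(2*(y - 1)^2) + C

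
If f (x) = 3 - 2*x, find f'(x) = -2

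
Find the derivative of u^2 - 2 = 2*u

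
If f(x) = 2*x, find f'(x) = 2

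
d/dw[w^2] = 2*w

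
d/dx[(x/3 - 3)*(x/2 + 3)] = x/3 - 1/2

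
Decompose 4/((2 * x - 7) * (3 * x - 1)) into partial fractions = -12/(19*(3*x - 1)) + 8/(19*(2*x - 7))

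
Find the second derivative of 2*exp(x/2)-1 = exp(x/2)/2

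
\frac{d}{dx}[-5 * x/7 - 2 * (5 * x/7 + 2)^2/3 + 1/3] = -100*x/147 - 55/21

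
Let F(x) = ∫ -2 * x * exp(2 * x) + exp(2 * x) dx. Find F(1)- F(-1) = -2*exp(-2)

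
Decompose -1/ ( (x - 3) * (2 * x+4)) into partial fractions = 1/(10*(x + 2)) - 1/(10*(x - 3))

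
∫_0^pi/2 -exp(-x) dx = -1 + exp(-pi/2)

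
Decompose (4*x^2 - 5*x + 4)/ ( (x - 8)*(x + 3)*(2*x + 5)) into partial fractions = -166/(21*(2*x + 5)) + 5/(x + 3) + 20/(21*(x - 8))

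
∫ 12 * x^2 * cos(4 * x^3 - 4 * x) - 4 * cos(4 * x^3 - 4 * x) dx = sin(4*x*(x^2 - 1)) + C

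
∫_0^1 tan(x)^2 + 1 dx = tan(1)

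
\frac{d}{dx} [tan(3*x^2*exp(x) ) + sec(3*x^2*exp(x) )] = 3*x*(x*sin(3*x^2*exp(x)) + x + 2*sin(3*x^2*exp(x)) + 2)*exp(x)/cos(3*x^2*exp(x))^2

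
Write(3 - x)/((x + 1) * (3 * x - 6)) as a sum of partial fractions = -4/(9*(x + 1)) + 1/(9*(x - 2))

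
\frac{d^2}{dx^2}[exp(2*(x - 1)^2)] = 16*x^2*exp(2*x^2 - 4*x + 2) - 32*x*exp(2*x^2 - 4*x + 2) + 20*exp(2*x^2 - 4*x + 2)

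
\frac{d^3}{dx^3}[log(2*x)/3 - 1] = 2/(3*x^3)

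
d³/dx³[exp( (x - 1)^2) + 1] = 8*x^3*exp(x^2 - 2*x + 1) - 24*x^2*exp(x^2 - 2*x + 1) + 36*x*exp(x^2 - 2*x + 1) - 20*exp(x^2 - 2*x + 1)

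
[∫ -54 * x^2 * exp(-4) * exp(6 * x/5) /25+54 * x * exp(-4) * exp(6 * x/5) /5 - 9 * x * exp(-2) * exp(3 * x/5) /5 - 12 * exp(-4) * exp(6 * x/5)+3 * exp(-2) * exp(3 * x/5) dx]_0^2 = -10*exp(-2) - 16*exp(-8/5)/5 + 20*exp(-4) + 4*exp(-4/5)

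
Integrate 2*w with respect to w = w^2 + C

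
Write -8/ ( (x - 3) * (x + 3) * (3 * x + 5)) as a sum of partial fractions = 9/(7*(3*x + 5)) - 1/(3*(x + 3)) - 2/(21*(x - 3))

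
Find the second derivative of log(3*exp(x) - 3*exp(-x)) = -4*exp(2*x)/(exp(4*x) - 2*exp(2*x) + 1)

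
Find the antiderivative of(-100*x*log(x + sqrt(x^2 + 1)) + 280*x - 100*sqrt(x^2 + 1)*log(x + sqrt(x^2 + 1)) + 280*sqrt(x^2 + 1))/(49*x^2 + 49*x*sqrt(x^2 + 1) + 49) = 10*(28 - 5*log(x + sqrt(x^2 + 1)))*log(x + sqrt(x^2 + 1))/49 + C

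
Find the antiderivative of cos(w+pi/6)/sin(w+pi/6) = log(3*sin(w + pi/6)) + C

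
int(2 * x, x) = x^2 + C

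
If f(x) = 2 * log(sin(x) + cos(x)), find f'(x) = 2/tan(x + pi/4)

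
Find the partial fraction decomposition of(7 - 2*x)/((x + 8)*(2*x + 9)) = 32/(7*(2*x + 9)) - 23/(7*(x + 8))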